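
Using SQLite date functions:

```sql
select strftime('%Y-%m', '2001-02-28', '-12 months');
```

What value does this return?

2000-02

First apply '-12 months': 2001-02-28 → 2000-02-28.
`%Y-%m` extracts the year-month: 2000-02.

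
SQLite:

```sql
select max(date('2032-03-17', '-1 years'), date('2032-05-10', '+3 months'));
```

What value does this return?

2032-08-10

date('2032-03-17', '-1 years') → 2031-03-17.
date('2032-05-10', '+3 months') → 2032-08-10.
Later of the two is 2032-08-10.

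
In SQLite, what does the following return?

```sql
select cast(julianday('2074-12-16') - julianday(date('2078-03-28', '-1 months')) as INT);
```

-1170

Adding -1 month to 2078-03-28 gives 2078-02-28.
15 days remain in December 2074 after the 16th (31 − 16).
Full months from January 2075 through January 2078 contribute their day counts.
Then 28 days into February 2078.
Total: 15 + 31 + 28 + 31 + 30 + 31 + 30 + 31 + 31 + 30 + 31 + 30 + 31 + 31 + 29 + 31 + 30 + 31 + 30 + 31 + 31 + 30 + 31 + 30 + 31 + 31 + 28 + 31 + 30 + 31 + 30 + 31 + 31 + 30 + 31 + 30 + 31 + 31 + 28 = 1170.
The subtraction is earlier − later, so the result is −1170 → -1170.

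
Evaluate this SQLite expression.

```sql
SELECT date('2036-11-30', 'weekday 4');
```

`weekday 4` advances to the next Thursday; 2036-11-30 is a Sunday, so it moves forward to 2036-12-04.

2036-12-04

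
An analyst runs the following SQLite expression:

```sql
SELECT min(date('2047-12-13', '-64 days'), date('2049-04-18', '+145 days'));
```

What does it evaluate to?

2047-10-10

date('2047-12-13', '-64 days') → 2047-10-10.
date('2049-04-18', '+145 days') → 2049-09-10.
Earlier of the two is 2047-10-10.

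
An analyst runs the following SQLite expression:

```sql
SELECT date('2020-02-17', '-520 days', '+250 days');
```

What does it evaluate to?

2019-05-23

Applying '-520 days' to 2020-02-17: counting 520 days back gives 2018-09-15.
Applying '+250 days' to 2018-09-15: counting 250 days forward gives 2019-05-23.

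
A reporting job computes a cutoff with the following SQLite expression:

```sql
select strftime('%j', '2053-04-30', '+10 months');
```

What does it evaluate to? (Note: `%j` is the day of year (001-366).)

First apply '+10 months': 2053-04-30 → 2054-03-02.
Day-of-year for 2054-03-02: days since 2054-01-01 inclusive = 61, zero-padded to 061.

061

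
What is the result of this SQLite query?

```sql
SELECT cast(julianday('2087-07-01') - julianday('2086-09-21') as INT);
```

9 days remain in September 2086 after the 21st (30 − 21).
Full months from October 2086 through June 2087 contribute their day counts.
Then 1 day into July 2087.
Total: 9 + 31 + 30 + 31 + 31 + 28 + 31 + 30 + 31 + 30 + 1 = 283.

283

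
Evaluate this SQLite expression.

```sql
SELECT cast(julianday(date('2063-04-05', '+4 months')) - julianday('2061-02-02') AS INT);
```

Adding +4 months to 2063-04-05 gives 2063-08-05.
26 days remain in February 2061 after the 2nd (28 − 2).
Full months from March 2061 through July 2063 contribute their day counts.
Then 5 days into August 2063.
Total: 26 + 31 + 30 + 31 + 30 + 31 + 31 + 30 + 31 + 30 + 31 + 31 + 28 + 31 + 30 + 31 + 30 + 31 + 31 + 30 + 31 + 30 + 31 + 31 + 28 + 31 + 30 + 31 + 30 + 31 + 5 = 914.

914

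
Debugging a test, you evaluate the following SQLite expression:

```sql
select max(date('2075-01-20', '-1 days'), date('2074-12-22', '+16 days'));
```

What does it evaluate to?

2075-01-19

date('2075-01-20', '-1 days') → 2075-01-19.
date('2074-12-22', '+16 days') → 2075-01-07.
Later of the two is 2075-01-19.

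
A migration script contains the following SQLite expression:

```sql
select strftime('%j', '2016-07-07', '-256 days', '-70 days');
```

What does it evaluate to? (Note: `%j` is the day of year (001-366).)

First apply '-256 days', '-70 days': 2016-07-07 → 2015-08-16.
Day-of-year for 2015-08-16: days since 2015-01-01 inclusive = 228, zero-padded to 228.

228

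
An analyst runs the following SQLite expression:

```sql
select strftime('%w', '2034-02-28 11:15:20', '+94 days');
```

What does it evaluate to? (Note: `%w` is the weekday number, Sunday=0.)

First apply '+94 days': 2034-02-28 11:15:20 → 2034-06-02 11:15:20.
2034-06-02 is a Friday; with Sunday=0 that is 5.

5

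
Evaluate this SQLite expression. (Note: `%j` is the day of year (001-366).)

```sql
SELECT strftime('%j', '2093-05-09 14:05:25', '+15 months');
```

First apply '+15 months': 2093-05-09 14:05:25 → 2094-08-09 14:05:25.
Day-of-year for 2094-08-09: days since 2094-01-01 inclusive = 221, zero-padded to 221.

221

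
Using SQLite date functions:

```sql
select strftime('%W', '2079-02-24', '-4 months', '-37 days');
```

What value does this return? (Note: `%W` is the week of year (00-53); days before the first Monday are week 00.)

First apply '-4 months', '-37 days': 2079-02-24 → 2078-09-17.
2078-09-17 is a Saturday. SQLite's %W counts Mondays since the year started; the result is 37.

37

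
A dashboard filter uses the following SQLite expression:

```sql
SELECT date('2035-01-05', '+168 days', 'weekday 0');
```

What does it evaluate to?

2035-06-24

Applying '+168 days' to 2035-01-05: counting 168 days forward gives 2035-06-22.
`weekday 0` advances to the next Sunday; 2035-06-22 is a Friday, so it moves forward to 2035-06-24.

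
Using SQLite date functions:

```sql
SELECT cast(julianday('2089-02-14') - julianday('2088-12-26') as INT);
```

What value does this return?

50

5 days remain in December 2088 after the 26th (31 − 26).
January 2089: 31 days.
Then 14 days into February 2089.
Total: 5 + 31 + 14 = 50.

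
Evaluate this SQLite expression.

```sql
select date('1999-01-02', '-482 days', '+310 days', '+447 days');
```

1999-10-04

Applying '-482 days' to 1999-01-02: counting 482 days back gives 1997-09-07.
Applying '+310 days' to 1997-09-07: counting 310 days forward gives 1998-07-14.
Applying '+447 days' to 1998-07-14: counting 447 days forward gives 1999-10-04.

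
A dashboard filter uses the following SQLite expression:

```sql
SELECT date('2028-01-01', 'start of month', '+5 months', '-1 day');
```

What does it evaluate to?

`start of month` rewinds 2028-01-01 to 2028-01-01.
Adding +5 months to 2028-01-01 gives 2028-06-01.
Going back 1 day from 2028-06-01 reaches 2028-05-31 (last day of May, 31 days).

2028-05-31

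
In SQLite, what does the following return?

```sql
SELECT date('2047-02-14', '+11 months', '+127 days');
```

Adding +11 months to 2047-02-14 gives 2048-01-14.
Applying '+127 days' to 2048-01-14: counting 127 days forward gives 2048-05-20.

2048-05-20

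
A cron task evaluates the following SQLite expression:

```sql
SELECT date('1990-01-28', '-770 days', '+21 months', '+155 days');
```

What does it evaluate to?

1990-02-22

Applying '-770 days' to 1990-01-28: counting 770 days back gives 1987-12-20.
Adding +21 months to 1987-12-20 gives 1989-09-20.
Applying '+155 days' to 1989-09-20: counting 155 days forward gives 1990-02-22.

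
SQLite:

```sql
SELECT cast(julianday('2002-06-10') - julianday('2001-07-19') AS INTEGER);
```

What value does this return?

326

12 days remain in July 2001 after the 19th (31 − 19).
Full months from August 2001 through May 2002 contribute their day counts.
Then 10 days into June 2002.
Total: 12 + 31 + 30 + 31 + 30 + 31 + 31 + 28 + 31 + 30 + 31 + 10 = 326.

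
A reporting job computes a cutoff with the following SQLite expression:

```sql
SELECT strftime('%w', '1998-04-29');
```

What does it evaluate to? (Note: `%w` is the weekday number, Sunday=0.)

3

1998-04-29 is a Wednesday; with Sunday=0 that is 3.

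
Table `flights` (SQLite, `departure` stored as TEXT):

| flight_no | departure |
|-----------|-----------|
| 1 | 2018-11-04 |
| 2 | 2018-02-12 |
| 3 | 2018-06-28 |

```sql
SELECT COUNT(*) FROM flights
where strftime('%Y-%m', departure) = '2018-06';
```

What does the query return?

1

Rows with year-month 2018-06: 2018-06-28 → 1.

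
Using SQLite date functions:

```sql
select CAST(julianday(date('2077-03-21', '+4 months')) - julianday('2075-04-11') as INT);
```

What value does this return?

832

Adding +4 months to 2077-03-21 gives 2077-07-21.
19 days remain in April 2075 after the 11th (30 − 11).
Full months from May 2075 through June 2077 contribute their day counts.
Then 21 days into July 2077.
Total: 19 + 31 + 30 + 31 + 31 + 30 + 31 + 30 + 31 + 31 + 29 + 31 + 30 + 31 + 30 + 31 + 31 + 30 + 31 + 30 + 31 + 31 + 28 + 31 + 30 + 31 + 30 + 21 = 832.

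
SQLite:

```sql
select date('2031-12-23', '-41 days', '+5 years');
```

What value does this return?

Applying '-41 days' to 2031-12-23: counting 41 days back gives 2031-11-12.
Adding +5 years to 2031-11-12 gives 2036-11-12.

2036-11-12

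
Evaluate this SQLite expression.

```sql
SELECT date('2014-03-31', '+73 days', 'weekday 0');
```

2014-06-15

Applying '+73 days' to 2014-03-31: counting 73 days forward gives 2014-06-12.
`weekday 0` advances to the next Sunday; 2014-06-12 is a Thursday, so it moves forward to 2014-06-15.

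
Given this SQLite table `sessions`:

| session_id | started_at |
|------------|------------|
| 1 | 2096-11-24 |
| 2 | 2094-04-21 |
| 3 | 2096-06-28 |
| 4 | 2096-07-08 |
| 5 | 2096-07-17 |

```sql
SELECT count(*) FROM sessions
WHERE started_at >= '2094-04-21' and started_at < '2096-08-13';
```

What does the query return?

Rows in [2094-04-21, 2096-08-13): 2094-04-21, 2096-06-28, 2096-07-08, 2096-07-17 → 4 rows.

4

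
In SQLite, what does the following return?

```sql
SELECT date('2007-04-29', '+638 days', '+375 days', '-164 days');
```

Applying '+638 days' to 2007-04-29: counting 638 days forward gives 2009-01-26.
Applying '+375 days' to 2009-01-26: counting 375 days forward gives 2010-02-05.
Applying '-164 days' to 2010-02-05: counting 164 days back gives 2009-08-25.

2009-08-25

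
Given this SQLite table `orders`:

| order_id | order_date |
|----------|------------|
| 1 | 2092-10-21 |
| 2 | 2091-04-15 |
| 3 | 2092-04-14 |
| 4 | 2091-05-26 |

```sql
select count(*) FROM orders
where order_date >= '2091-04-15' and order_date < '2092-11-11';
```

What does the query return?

Rows in [2091-04-15, 2092-11-11): 2092-10-21, 2091-04-15, 2092-04-14, 2091-05-26 → 4 rows.

4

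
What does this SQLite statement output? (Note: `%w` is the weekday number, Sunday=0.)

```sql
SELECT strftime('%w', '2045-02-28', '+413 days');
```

2

First apply '+413 days': 2045-02-28 → 2046-04-17.
2046-04-17 is a Tuesday; with Sunday=0 that is 2.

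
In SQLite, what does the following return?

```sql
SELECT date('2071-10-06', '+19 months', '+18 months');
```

Adding +19 months to 2071-10-06 gives 2073-05-06.
Adding +18 months to 2073-05-06 gives 2074-11-06.

2074-11-06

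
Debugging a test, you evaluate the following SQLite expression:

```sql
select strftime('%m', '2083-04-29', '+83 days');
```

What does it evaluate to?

07

First apply '+83 days': 2083-04-29 → 2083-07-21.
`%m` extracts the 2-digit month (01-12): 07.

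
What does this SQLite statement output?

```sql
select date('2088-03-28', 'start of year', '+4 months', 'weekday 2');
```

`start of year` rewinds 2088-03-28 to 2088-01-01.
Adding +4 months to 2088-01-01 gives 2088-05-01.
`weekday 2` advances to the next Tuesday; 2088-05-01 is a Saturday, so it moves forward to 2088-05-04.

2088-05-04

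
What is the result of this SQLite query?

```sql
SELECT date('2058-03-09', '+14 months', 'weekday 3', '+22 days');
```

Adding +14 months to 2058-03-09 gives 2059-05-09.
`weekday 3` advances to the next Wednesday; 2059-05-09 is a Friday, so it moves forward to 2059-05-14.
May 2059 has 31 days; 17 remain after the 14th, so 18 days reach 2059-06-01.
Advancing 4 more days within June lands on 2059-06-05.

2059-06-05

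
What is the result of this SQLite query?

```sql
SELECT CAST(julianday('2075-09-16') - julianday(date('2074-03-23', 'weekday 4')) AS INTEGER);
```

`weekday 4` advances to the next Thursday; 2074-03-23 is a Friday, so it moves forward to 2074-03-29.
2 days remain in March 2074 after the 29th (31 − 29).
Full months from April 2074 through August 2075 contribute their day counts.
Then 16 days into September 2075.
Total: 2 + 30 + 31 + 30 + 31 + 31 + 30 + 31 + 30 + 31 + 31 + 28 + 31 + 30 + 31 + 30 + 31 + 31 + 16 = 536.

536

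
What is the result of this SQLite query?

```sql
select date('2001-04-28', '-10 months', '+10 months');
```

Adding -10 months to 2001-04-28 gives 2000-06-28.
Adding +10 months to 2000-06-28 gives 2001-04-28.

2001-04-28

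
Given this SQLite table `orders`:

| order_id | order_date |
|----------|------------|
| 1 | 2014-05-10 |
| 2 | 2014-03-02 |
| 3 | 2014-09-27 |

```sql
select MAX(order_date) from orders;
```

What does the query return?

MAX over {2014-03-02, 2014-05-10, 2014-09-27}.

2014-09-27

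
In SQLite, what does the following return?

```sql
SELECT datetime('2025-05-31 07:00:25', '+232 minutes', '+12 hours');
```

232 minutes = 3h 52m; +232 minutes from 2025-05-31 07:00:25 is 2025-05-31 10:52:25.
+12 hours from 2025-05-31 10:52:25 is 2025-05-31 22:52:25.

2025-05-31 22:52:25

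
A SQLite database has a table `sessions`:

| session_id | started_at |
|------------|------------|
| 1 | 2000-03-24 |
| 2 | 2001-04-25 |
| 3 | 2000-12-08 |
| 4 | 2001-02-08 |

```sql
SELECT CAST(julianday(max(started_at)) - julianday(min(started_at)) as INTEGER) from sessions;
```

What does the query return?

MIN = 2000-03-24, MAX = 2001-04-25.
7 days remain in March 2000 after the 24th (31 − 24).
Full months from April 2000 through March 2001 contribute their day counts.
Then 25 days into April 2001.
Total: 7 + 30 + 31 + 30 + 31 + 31 + 30 + 31 + 30 + 31 + 31 + 28 + 31 + 25 = 397.

397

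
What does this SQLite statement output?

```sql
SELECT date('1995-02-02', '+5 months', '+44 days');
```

Adding +5 months to 1995-02-02 gives 1995-07-02.
Applying '+44 days' to 1995-07-02: counting 44 days forward gives 1995-08-15.

1995-08-15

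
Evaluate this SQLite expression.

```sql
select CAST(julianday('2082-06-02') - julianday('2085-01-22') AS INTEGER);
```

28 days remain in June 2082 after the 2nd (30 − 2).
Full months from July 2082 through December 2084 contribute their day counts.
Then 22 days into January 2085.
Total: 28 + 31 + 31 + 30 + 31 + 30 + 31 + 31 + 28 + 31 + 30 + 31 + 30 + 31 + 31 + 30 + 31 + 30 + 31 + 31 + 29 + 31 + 30 + 31 + 30 + 31 + 31 + 30 + 31 + 30 + 31 + 22 = 965.
The subtraction is earlier − later, so the result is −965 → -965.

-965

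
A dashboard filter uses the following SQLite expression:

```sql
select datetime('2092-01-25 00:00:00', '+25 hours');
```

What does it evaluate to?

2092-01-26 01:00:00

+25 hours from 2092-01-25 00:00:00 is 2092-01-26 01:00:00 (crosses midnight).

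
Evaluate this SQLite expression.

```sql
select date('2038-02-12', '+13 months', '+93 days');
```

Adding +13 months to 2038-02-12 gives 2039-03-12.
Applying '+93 days' to 2039-03-12: counting 93 days forward gives 2039-06-13.

2039-06-13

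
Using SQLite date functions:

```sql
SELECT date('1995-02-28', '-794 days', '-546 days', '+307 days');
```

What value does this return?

Applying '-794 days' to 1995-02-28: counting 794 days back gives 1992-12-26.
Applying '-546 days' to 1992-12-26: counting 546 days back gives 1991-06-29.
Applying '+307 days' to 1991-06-29: counting 307 days forward gives 1992-05-01.

1992-05-01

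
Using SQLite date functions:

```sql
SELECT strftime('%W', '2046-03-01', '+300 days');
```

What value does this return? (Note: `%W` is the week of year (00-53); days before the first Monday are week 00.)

First apply '+300 days': 2046-03-01 → 2046-12-26.
2046-12-26 is a Wednesday. SQLite's %W counts Mondays since the year started; the result is 52.

52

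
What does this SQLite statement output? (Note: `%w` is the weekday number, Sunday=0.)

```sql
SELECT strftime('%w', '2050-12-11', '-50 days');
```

6

First apply '-50 days': 2050-12-11 → 2050-10-22.
2050-10-22 is a Saturday; with Sunday=0 that is 6.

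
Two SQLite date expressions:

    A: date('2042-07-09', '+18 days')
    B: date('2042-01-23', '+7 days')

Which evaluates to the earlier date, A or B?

B

A = 2042-07-27.
B = 2042-01-30.
B is earlier.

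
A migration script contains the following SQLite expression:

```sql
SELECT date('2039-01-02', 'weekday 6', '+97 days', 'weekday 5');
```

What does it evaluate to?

2039-04-15

`weekday 6` advances to the next Saturday; 2039-01-02 is a Sunday, so it moves forward to 2039-01-08.
Applying '+97 days' to 2039-01-08: counting 97 days forward gives 2039-04-15.
`weekday 5` advances to the next Friday; 2039-04-15 is already a Friday, so it stays at 2039-04-15.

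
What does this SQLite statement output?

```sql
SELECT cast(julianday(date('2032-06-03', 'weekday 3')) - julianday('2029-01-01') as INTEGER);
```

`weekday 3` advances to the next Wednesday; 2032-06-03 is a Thursday, so it moves forward to 2032-06-09.
30 days remain in January 2029 after the 1st (31 − 1).
Full months from February 2029 through May 2032 contribute their day counts.
Then 9 days into June 2032.
Total: 30 + 28 + 31 + 30 + 31 + 30 + 31 + 31 + 30 + 31 + 30 + 31 + 31 + 28 + 31 + 30 + 31 + 30 + 31 + 31 + 30 + 31 + 30 + 31 + 31 + 28 + 31 + 30 + 31 + 30 + 31 + 31 + 30 + 31 + 30 + 31 + 31 + 29 + 31 + 30 + 31 + 9 = 1255.

1255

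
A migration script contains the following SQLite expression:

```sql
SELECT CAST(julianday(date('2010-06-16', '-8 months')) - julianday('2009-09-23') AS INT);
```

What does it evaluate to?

Adding -8 months to 2010-06-16 gives 2009-10-16.
7 days remain in September 2009 after the 23rd (30 − 23).
Then 16 days into October 2009.
Total: 7 + 16 = 23.

23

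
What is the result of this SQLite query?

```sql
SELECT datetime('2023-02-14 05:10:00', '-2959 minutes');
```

2959 minutes = 49h 19m; -2959 minutes from 2023-02-14 05:10:00 is 2023-02-12 03:51:00 (crosses midnight).

2023-02-12 03:51:00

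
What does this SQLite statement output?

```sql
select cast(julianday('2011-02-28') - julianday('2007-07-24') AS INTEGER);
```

7 days remain in July 2007 after the 24th (31 − 24).
Full months from August 2007 through January 2011 contribute their day counts.
Then 28 days into February 2011.
Total: 7 + 31 + 30 + 31 + 30 + 31 + 31 + 29 + 31 + 30 + 31 + 30 + 31 + 31 + 30 + 31 + 30 + 31 + 31 + 28 + 31 + 30 + 31 + 30 + 31 + 31 + 30 + 31 + 30 + 31 + 31 + 28 + 31 + 30 + 31 + 30 + 31 + 31 + 30 + 31 + 30 + 31 + 31 + 28 = 1315.

1315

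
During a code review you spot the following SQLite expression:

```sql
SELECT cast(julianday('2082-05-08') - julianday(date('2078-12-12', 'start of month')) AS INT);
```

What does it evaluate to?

`start of month` rewinds 2078-12-12 to 2078-12-01.
30 days remain in December 2078 after the 1st (31 − 1).
Full months from January 2079 through April 2082 contribute their day counts.
Then 8 days into May 2082.
Total: 30 + 31 + 28 + 31 + 30 + 31 + 30 + 31 + 31 + 30 + 31 + 30 + 31 + 31 + 29 + 31 + 30 + 31 + 30 + 31 + 31 + 30 + 31 + 30 + 31 + 31 + 28 + 31 + 30 + 31 + 30 + 31 + 31 + 30 + 31 + 30 + 31 + 31 + 28 + 31 + 30 + 8 = 1254.

1254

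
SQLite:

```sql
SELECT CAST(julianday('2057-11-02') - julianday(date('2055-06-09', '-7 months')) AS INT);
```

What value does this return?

1089

Adding -7 months to 2055-06-09 gives 2054-11-09.
21 days remain in November 2054 after the 9th (30 − 9).
Full months from December 2054 through October 2057 contribute their day counts.
Then 2 days into November 2057.
Total: 21 + 31 + 31 + 28 + 31 + 30 + 31 + 30 + 31 + 31 + 30 + 31 + 30 + 31 + 31 + 29 + 31 + 30 + 31 + 30 + 31 + 31 + 30 + 31 + 30 + 31 + 31 + 28 + 31 + 30 + 31 + 30 + 31 + 31 + 30 + 31 + 2 = 1089.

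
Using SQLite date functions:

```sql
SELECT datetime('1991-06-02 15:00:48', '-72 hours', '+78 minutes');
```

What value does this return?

1991-05-30 16:18:48

-72 hours from 1991-06-02 15:00:48 is 1991-05-30 15:00:48 (crosses midnight).
78 minutes = 1h 18m; +78 minutes from 1991-05-30 15:00:48 is 1991-05-30 16:18:48.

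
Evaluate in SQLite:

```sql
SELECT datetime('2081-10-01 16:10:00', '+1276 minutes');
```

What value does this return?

1276 minutes = 21h 16m; +1276 minutes from 2081-10-01 16:10:00 is 2081-10-02 13:26:00 (crosses midnight).

2081-10-02 13:26:00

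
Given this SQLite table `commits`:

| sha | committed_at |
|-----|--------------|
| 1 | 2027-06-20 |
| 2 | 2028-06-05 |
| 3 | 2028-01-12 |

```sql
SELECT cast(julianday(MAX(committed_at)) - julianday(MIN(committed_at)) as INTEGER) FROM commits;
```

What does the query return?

351

MIN = 2027-06-20, MAX = 2028-06-05.
10 days remain in June 2027 after the 20th (30 − 20).
Full months from July 2027 through May 2028 contribute their day counts.
Then 5 days into June 2028.
Total: 10 + 31 + 31 + 30 + 31 + 30 + 31 + 31 + 29 + 31 + 30 + 31 + 5 = 351.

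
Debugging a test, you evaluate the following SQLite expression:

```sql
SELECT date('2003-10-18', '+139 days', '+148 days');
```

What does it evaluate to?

2004-07-31

Applying '+139 days' to 2003-10-18: counting 139 days forward gives 2004-03-05.
Applying '+148 days' to 2004-03-05: counting 148 days forward gives 2004-07-31.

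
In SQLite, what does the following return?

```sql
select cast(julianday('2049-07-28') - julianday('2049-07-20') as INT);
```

Both dates are in July 2049: 28 − 20 = 8.

8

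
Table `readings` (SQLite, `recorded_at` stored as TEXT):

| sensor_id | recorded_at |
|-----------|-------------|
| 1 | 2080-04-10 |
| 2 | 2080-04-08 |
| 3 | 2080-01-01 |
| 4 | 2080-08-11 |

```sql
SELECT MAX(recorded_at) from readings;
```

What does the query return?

MAX over {2080-01-01, 2080-04-08, 2080-04-10, 2080-08-11}.

2080-08-11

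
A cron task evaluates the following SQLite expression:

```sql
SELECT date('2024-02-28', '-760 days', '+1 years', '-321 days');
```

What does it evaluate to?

2022-03-14

Applying '-760 days' to 2024-02-28: counting 760 days back gives 2022-01-29.
Adding +1 year to 2022-01-29 gives 2023-01-29.
Applying '-321 days' to 2023-01-29: counting 321 days back gives 2022-03-14.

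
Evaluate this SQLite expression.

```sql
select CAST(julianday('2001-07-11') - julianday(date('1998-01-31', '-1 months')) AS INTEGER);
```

Adding -1 month to 1998-01-31 gives 1997-12-31.
0 days remain in December 1997 after the 31st (31 − 31).
Full months from January 1998 through June 2001 contribute their day counts.
Then 11 days into July 2001.
Total: 0 + 31 + 28 + 31 + 30 + 31 + 30 + 31 + 31 + 30 + 31 + 30 + 31 + 31 + 28 + 31 + 30 + 31 + 30 + 31 + 31 + 30 + 31 + 30 + 31 + 31 + 29 + 31 + 30 + 31 + 30 + 31 + 31 + 30 + 31 + 30 + 31 + 31 + 28 + 31 + 30 + 31 + 30 + 11 = 1288.

1288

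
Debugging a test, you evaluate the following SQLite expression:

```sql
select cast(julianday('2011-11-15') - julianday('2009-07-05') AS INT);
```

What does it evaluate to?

26 days remain in July 2009 after the 5th (31 − 5).
Full months from August 2009 through October 2011 contribute their day counts.
Then 15 days into November 2011.
Total: 26 + 31 + 30 + 31 + 30 + 31 + 31 + 28 + 31 + 30 + 31 + 30 + 31 + 31 + 30 + 31 + 30 + 31 + 31 + 28 + 31 + 30 + 31 + 30 + 31 + 31 + 30 + 31 + 15 = 863.

863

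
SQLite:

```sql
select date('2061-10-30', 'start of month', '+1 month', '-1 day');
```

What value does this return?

2061-10-31

`start of month` rewinds 2061-10-30 to 2061-10-01.
Adding +1 month to 2061-10-01 gives 2061-11-01.
Going back 1 day from 2061-11-01 reaches 2061-10-31 (last day of October, 31 days).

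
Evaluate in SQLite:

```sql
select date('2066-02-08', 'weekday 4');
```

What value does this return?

2066-02-11

`weekday 4` advances to the next Thursday; 2066-02-08 is a Monday, so it moves forward to 2066-02-11.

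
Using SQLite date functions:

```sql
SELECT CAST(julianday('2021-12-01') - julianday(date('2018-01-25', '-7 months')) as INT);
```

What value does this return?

1620

Adding -7 months to 2018-01-25 gives 2017-06-25.
5 days remain in June 2017 after the 25th (30 − 25).
Full months from July 2017 through November 2021 contribute their day counts.
Then 1 day into December 2021.
Total: 5 + 31 + 31 + 30 + 31 + 30 + 31 + 31 + 28 + 31 + 30 + 31 + 30 + 31 + 31 + 30 + 31 + 30 + 31 + 31 + 28 + 31 + 30 + 31 + 30 + 31 + 31 + 30 + 31 + 30 + 31 + 31 + 29 + 31 + 30 + 31 + 30 + 31 + 31 + 30 + 31 + 30 + 31 + 31 + 28 + 31 + 30 + 31 + 30 + 31 + 31 + 30 + 31 + 30 + 1 = 1620.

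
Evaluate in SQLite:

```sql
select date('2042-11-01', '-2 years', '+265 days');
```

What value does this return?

2041-07-24

Adding -2 years to 2042-11-01 gives 2040-11-01.
Applying '+265 days' to 2040-11-01: counting 265 days forward gives 2041-07-24.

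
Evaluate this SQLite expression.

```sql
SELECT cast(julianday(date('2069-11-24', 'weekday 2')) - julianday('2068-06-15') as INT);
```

`weekday 2` advances to the next Tuesday; 2069-11-24 is a Sunday, so it moves forward to 2069-11-26.
15 days remain in June 2068 after the 15th (30 − 15).
Full months from July 2068 through October 2069 contribute their day counts.
Then 26 days into November 2069.
Total: 15 + 31 + 31 + 30 + 31 + 30 + 31 + 31 + 28 + 31 + 30 + 31 + 30 + 31 + 31 + 30 + 31 + 26 = 529.

529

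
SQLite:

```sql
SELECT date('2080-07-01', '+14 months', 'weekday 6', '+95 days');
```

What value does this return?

2081-12-10

Adding +14 months to 2080-07-01 gives 2081-09-01.
`weekday 6` advances to the next Saturday; 2081-09-01 is a Monday, so it moves forward to 2081-09-06.
Applying '+95 days' to 2081-09-06: counting 95 days forward gives 2081-12-10.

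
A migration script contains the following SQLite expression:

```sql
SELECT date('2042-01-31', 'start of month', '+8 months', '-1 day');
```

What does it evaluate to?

2042-08-31

`start of month` rewinds 2042-01-31 to 2042-01-01.
Adding +8 months to 2042-01-01 gives 2042-09-01.
Going back 1 day from 2042-09-01 reaches 2042-08-31 (last day of August, 31 days).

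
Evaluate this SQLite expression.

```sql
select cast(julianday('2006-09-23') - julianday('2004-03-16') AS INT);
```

15 days remain in March 2004 after the 16th (31 − 16).
Full months from April 2004 through August 2006 contribute their day counts.
Then 23 days into September 2006.
Total: 15 + 30 + 31 + 30 + 31 + 31 + 30 + 31 + 30 + 31 + 31 + 28 + 31 + 30 + 31 + 30 + 31 + 31 + 30 + 31 + 30 + 31 + 31 + 28 + 31 + 30 + 31 + 30 + 31 + 31 + 23 = 921.

921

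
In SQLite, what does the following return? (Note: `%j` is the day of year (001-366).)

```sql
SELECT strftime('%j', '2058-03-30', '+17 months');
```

242

First apply '+17 months': 2058-03-30 → 2059-08-30.
Day-of-year for 2059-08-30: days since 2059-01-01 inclusive = 242, zero-padded to 242.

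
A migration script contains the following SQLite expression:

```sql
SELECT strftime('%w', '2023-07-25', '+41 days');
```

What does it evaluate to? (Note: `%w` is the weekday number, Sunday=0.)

First apply '+41 days': 2023-07-25 → 2023-09-04.
2023-09-04 is a Monday; with Sunday=0 that is 1.

1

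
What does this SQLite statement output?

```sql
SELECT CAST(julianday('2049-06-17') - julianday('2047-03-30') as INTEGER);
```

1 day remains in March 2047 after the 30th (31 − 30).
Full months from April 2047 through May 2049 contribute their day counts.
Then 17 days into June 2049.
Total: 1 + 30 + 31 + 30 + 31 + 31 + 30 + 31 + 30 + 31 + 31 + 29 + 31 + 30 + 31 + 30 + 31 + 31 + 30 + 31 + 30 + 31 + 31 + 28 + 31 + 30 + 31 + 17 = 810.

810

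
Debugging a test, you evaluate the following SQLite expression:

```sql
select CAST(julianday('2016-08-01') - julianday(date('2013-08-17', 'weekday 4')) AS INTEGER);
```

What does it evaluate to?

`weekday 4` advances to the next Thursday; 2013-08-17 is a Saturday, so it moves forward to 2013-08-22.
9 days remain in August 2013 after the 22nd (31 − 22).
Full months from September 2013 through July 2016 contribute their day counts.
Then 1 day into August 2016.
Total: 9 + 30 + 31 + 30 + 31 + 31 + 28 + 31 + 30 + 31 + 30 + 31 + 31 + 30 + 31 + 30 + 31 + 31 + 28 + 31 + 30 + 31 + 30 + 31 + 31 + 30 + 31 + 30 + 31 + 31 + 29 + 31 + 30 + 31 + 30 + 31 + 1 = 1075.

1075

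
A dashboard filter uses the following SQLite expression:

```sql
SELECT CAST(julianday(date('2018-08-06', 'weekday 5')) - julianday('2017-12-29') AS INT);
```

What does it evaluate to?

224

`weekday 5` advances to the next Friday; 2018-08-06 is a Monday, so it moves forward to 2018-08-10.
2 days remain in December 2017 after the 29th (31 − 29).
Full months from January 2018 through July 2018 contribute their day counts.
Then 10 days into August 2018.
Total: 2 + 31 + 28 + 31 + 30 + 31 + 30 + 31 + 10 = 224.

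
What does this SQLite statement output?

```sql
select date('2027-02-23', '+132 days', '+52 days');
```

2027-08-26

Applying '+132 days' to 2027-02-23: counting 132 days forward gives 2027-07-05.
Applying '+52 days' to 2027-07-05: counting 52 days forward gives 2027-08-26.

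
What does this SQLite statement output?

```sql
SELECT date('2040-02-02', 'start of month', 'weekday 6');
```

2040-02-04

`start of month` rewinds 2040-02-02 to 2040-02-01.
`weekday 6` advances to the next Saturday; 2040-02-01 is a Wednesday, so it moves forward to 2040-02-04.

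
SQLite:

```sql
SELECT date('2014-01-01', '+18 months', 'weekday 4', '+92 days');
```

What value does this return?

Adding +18 months to 2014-01-01 gives 2015-07-01.
`weekday 4` advances to the next Thursday; 2015-07-01 is a Wednesday, so it moves forward to 2015-07-02.
Applying '+92 days' to 2015-07-02: counting 92 days forward gives 2015-10-02.

2015-10-02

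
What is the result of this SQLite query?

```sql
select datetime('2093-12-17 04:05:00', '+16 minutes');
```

2093-12-17 04:21:00

+16 minutes from 2093-12-17 04:05:00 is 2093-12-17 04:21:00.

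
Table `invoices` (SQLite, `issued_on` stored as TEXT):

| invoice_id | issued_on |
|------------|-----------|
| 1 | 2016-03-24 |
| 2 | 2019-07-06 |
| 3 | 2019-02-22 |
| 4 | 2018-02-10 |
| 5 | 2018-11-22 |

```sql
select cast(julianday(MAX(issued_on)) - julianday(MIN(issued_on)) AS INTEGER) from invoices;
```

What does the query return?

1199

MIN = 2016-03-24, MAX = 2019-07-06.
7 days remain in March 2016 after the 24th (31 − 24).
Full months from April 2016 through June 2019 contribute their day counts.
Then 6 days into July 2019.
Total: 7 + 30 + 31 + 30 + 31 + 31 + 30 + 31 + 30 + 31 + 31 + 28 + 31 + 30 + 31 + 30 + 31 + 31 + 30 + 31 + 30 + 31 + 31 + 28 + 31 + 30 + 31 + 30 + 31 + 31 + 30 + 31 + 30 + 31 + 31 + 28 + 31 + 30 + 31 + 30 + 6 = 1199.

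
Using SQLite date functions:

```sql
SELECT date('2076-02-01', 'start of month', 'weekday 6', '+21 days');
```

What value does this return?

2076-02-22

`start of month` rewinds 2076-02-01 to 2076-02-01.
`weekday 6` advances to the next Saturday; 2076-02-01 is already a Saturday, so it stays at 2076-02-01.
Advancing 21 more days within February lands on 2076-02-22.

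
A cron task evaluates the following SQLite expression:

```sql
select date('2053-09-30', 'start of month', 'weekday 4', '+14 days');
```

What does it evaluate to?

`start of month` rewinds 2053-09-30 to 2053-09-01.
`weekday 4` advances to the next Thursday; 2053-09-01 is a Monday, so it moves forward to 2053-09-04.
Advancing 14 more days within September lands on 2053-09-18.

2053-09-18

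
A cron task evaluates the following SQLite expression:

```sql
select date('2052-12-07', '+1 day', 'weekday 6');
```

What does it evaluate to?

2052-12-14

Advancing 1 more day within December lands on 2052-12-08.
`weekday 6` advances to the next Saturday; 2052-12-08 is a Sunday, so it moves forward to 2052-12-14.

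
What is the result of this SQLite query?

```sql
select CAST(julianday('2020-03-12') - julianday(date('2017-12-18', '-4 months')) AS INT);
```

937

Adding -4 months to 2017-12-18 gives 2017-08-18.
13 days remain in August 2017 after the 18th (31 − 18).
Full months from September 2017 through February 2020 contribute their day counts.
Then 12 days into March 2020.
Total: 13 + 30 + 31 + 30 + 31 + 31 + 28 + 31 + 30 + 31 + 30 + 31 + 31 + 30 + 31 + 30 + 31 + 31 + 28 + 31 + 30 + 31 + 30 + 31 + 31 + 30 + 31 + 30 + 31 + 31 + 29 + 12 = 937.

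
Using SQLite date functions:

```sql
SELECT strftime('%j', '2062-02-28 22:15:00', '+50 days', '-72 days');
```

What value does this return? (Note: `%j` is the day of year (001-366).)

First apply '+50 days', '-72 days': 2062-02-28 22:15:00 → 2062-02-06 22:15:00.
Day-of-year for 2062-02-06: days since 2062-01-01 inclusive = 37, zero-padded to 037.

037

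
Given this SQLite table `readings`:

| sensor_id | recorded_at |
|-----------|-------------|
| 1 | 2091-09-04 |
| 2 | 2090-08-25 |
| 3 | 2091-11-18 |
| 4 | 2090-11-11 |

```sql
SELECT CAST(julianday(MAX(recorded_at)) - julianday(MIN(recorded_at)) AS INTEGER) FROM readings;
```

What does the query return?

450

MIN = 2090-08-25, MAX = 2091-11-18.
6 days remain in August 2090 after the 25th (31 − 25).
Full months from September 2090 through October 2091 contribute their day counts.
Then 18 days into November 2091.
Total: 6 + 30 + 31 + 30 + 31 + 31 + 28 + 31 + 30 + 31 + 30 + 31 + 31 + 30 + 31 + 18 = 450.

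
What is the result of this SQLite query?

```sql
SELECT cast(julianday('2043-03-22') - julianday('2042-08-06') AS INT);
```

228

25 days remain in August 2042 after the 6th (31 − 6).
Full months from September 2042 through February 2043 contribute their day counts.
Then 22 days into March 2043.
Total: 25 + 30 + 31 + 30 + 31 + 31 + 28 + 22 = 228.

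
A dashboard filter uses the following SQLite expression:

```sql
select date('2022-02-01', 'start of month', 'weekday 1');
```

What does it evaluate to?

`start of month` rewinds 2022-02-01 to 2022-02-01.
`weekday 1` advances to the next Monday; 2022-02-01 is a Tuesday, so it moves forward to 2022-02-07.

2022-02-07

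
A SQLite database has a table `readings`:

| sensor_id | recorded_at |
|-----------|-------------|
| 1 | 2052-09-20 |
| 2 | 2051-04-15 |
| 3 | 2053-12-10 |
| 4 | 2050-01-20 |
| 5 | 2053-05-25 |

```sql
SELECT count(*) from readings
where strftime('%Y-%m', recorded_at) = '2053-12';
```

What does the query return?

Rows with year-month 2053-12: 2053-12-10 → 1.

1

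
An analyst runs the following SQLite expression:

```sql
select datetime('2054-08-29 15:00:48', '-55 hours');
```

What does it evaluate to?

-55 hours from 2054-08-29 15:00:48 is 2054-08-27 08:00:48 (crosses midnight).

2054-08-27 08:00:48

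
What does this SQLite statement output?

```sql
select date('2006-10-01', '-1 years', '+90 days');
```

Adding -1 year to 2006-10-01 gives 2005-10-01.
Applying '+90 days' to 2005-10-01: counting 90 days forward gives 2005-12-30.

2005-12-30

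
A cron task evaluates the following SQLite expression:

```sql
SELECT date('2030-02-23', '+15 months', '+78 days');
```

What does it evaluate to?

Adding +15 months to 2030-02-23 gives 2031-05-23.
Applying '+78 days' to 2031-05-23: counting 78 days forward gives 2031-08-09.

2031-08-09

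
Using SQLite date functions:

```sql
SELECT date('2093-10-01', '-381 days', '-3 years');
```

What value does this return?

Applying '-381 days' to 2093-10-01: counting 381 days back gives 2092-09-15.
Adding -3 years to 2092-09-15 gives 2089-09-15.

2089-09-15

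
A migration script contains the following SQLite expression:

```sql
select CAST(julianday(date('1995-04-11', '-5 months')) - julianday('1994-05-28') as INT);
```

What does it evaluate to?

167

Adding -5 months to 1995-04-11 gives 1994-11-11.
3 days remain in May 1994 after the 28th (31 − 28).
June 1994: 30 days.
July 1994: 31 days.
August 1994: 31 days.
September 1994: 30 days.
October 1994: 31 days.
Then 11 days into November 1994.
Total: 3 + 30 + 31 + 31 + 30 + 31 + 11 = 167.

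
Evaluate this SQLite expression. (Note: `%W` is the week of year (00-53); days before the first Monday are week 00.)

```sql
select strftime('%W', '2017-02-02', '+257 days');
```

First apply '+257 days': 2017-02-02 → 2017-10-17.
2017-10-17 is a Tuesday. SQLite's %W counts Mondays since the year started; the result is 42.

42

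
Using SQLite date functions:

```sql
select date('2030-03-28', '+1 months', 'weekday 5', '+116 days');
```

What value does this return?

2030-08-27

Adding +1 month to 2030-03-28 gives 2030-04-28.
`weekday 5` advances to the next Friday; 2030-04-28 is a Sunday, so it moves forward to 2030-05-03.
Applying '+116 days' to 2030-05-03: counting 116 days forward gives 2030-08-27.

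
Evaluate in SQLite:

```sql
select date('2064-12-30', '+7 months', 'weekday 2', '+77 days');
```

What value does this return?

2065-10-20

Adding +7 months to 2064-12-30 gives 2065-07-30.
`weekday 2` advances to the next Tuesday; 2065-07-30 is a Thursday, so it moves forward to 2065-08-04.
Applying '+77 days' to 2065-08-04: counting 77 days forward gives 2065-10-20.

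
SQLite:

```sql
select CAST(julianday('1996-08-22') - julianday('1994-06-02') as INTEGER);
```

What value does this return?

28 days remain in June 1994 after the 2nd (30 − 2).
Full months from July 1994 through July 1996 contribute their day counts.
Then 22 days into August 1996.
Total: 28 + 31 + 31 + 30 + 31 + 30 + 31 + 31 + 28 + 31 + 30 + 31 + 30 + 31 + 31 + 30 + 31 + 30 + 31 + 31 + 29 + 31 + 30 + 31 + 30 + 31 + 22 = 812.

812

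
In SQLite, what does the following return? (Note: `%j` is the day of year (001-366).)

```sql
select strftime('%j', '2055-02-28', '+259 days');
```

318

First apply '+259 days': 2055-02-28 → 2055-11-14.
Day-of-year for 2055-11-14: days since 2055-01-01 inclusive = 318, zero-padded to 318.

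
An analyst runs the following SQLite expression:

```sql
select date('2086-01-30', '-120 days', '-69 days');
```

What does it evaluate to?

2085-07-25

Applying '-120 days' to 2086-01-30: counting 120 days back gives 2085-10-02.
Applying '-69 days' to 2085-10-02: counting 69 days back gives 2085-07-25.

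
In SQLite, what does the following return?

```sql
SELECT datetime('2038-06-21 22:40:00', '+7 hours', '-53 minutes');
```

2038-06-22 04:47:00

+7 hours from 2038-06-21 22:40:00 is 2038-06-22 05:40:00 (crosses midnight).
-53 minutes from 2038-06-22 05:40:00 is 2038-06-22 04:47:00.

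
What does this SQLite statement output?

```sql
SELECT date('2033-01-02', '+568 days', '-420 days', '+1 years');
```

2034-05-30

Applying '+568 days' to 2033-01-02: counting 568 days forward gives 2034-07-24.
Applying '-420 days' to 2034-07-24: counting 420 days back gives 2033-05-30.
Adding +1 year to 2033-05-30 gives 2034-05-30.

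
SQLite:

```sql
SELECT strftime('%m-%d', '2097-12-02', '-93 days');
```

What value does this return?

08-31

First apply '-93 days': 2097-12-02 → 2097-08-31.
`%m-%d` extracts the month-day: 08-31.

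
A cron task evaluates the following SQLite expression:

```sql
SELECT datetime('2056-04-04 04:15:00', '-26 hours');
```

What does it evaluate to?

-26 hours from 2056-04-04 04:15:00 is 2056-04-03 02:15:00 (crosses midnight).

2056-04-03 02:15:00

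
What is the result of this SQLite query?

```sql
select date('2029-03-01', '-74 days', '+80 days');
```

2029-03-07

Applying '-74 days' to 2029-03-01: counting 74 days back gives 2028-12-17.
Applying '+80 days' to 2028-12-17: counting 80 days forward gives 2029-03-07.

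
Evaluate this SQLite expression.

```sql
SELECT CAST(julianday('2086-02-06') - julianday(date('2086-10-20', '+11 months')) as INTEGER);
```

-591

Adding +11 months to 2086-10-20 gives 2087-09-20.
22 days remain in February 2086 after the 6th (28 − 6).
Full months from March 2086 through August 2087 contribute their day counts.
Then 20 days into September 2087.
Total: 22 + 31 + 30 + 31 + 30 + 31 + 31 + 30 + 31 + 30 + 31 + 31 + 28 + 31 + 30 + 31 + 30 + 31 + 31 + 20 = 591.
The subtraction is earlier − later, so the result is −591 → -591.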